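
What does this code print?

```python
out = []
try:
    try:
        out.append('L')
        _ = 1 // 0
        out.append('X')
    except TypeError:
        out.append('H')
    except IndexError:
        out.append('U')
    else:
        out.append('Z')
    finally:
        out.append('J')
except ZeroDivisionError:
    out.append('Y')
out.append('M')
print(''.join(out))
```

Execution trace: 'L' (try body) → 'J' (finally) → 'Y' (outer except ZeroDivisionError) → 'M' (after the try/except). Output: LJYM

Answer: LJYM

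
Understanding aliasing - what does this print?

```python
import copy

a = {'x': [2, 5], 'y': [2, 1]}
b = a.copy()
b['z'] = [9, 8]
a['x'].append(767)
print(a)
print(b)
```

Key concept: shallow copy of dict with mutable values.
Step by step:
`a = {'x': [2, 5], 'y': [2, 1]}` → a = {'x': [2, 5], 'y': [2, 1]}
`b = a.copy()` → b = {'x': [2, 5], 'y': [2, 1]}
`b['z'] = [9, 8]` → b = {'x': [2, 5], 'y': [2, 1], 'z': [9, 8]}
`a['x'].append(767)` → a = {'x': [2, 5, 767], 'y': [2, 1]}; b = {'x': [2, 5, 767], 'y': [2, 1], 'z': [9, 8]}
`print(a)` → prints {'x': [2, 5, 767], 'y': [2, 1]}
`print(b)` → prints {'x': [2, 5, 767], 'y': [2, 1], 'z': [9, 8]}

Answer:
{'x': [2, 5, 767], 'y': [2, 1]}
{'x': [2, 5, 767], 'y': [2, 1], 'z': [9, 8]}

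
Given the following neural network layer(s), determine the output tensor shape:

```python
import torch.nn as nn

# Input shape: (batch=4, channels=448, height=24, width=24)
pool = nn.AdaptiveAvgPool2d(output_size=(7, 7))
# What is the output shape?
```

Input: (4, 448, 24, 24) -> Output: (4, 448, 7, 7)

Answer: (4, 448, 7, 7)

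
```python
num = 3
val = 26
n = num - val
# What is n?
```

Trace:
`num = 3` → num = 3
`val = 26` → val = 26
`n = num - val` → n = -23
So n = -23

Answer: -23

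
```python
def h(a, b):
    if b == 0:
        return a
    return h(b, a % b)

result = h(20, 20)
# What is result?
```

h(20, 20) -> h(20, 0) -> 20

Answer: 20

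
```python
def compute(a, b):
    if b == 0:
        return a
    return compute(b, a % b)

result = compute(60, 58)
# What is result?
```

compute(60, 58) -> compute(58, 2) -> compute(2, 0) -> 2

Answer: 2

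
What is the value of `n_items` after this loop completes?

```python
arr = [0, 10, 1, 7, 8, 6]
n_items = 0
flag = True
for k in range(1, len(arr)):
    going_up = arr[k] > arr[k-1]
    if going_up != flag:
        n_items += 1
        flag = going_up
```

Count direction changes in [0, 10, 1, 7, 8, 6]
`n_items` takes the values: 0 → 1 → 2 → 3

Answer: 3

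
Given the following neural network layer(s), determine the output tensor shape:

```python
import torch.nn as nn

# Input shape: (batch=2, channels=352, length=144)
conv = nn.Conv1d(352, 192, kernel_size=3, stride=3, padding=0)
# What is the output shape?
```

Input: (2, 352, 144) -> Output: (2, 192, 48)

Answer: (2, 192, 48)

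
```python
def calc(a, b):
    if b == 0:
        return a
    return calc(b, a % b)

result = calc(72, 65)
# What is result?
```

calc(72, 65) -> calc(65, 7) -> calc(7, 2) -> calc(2, 1) -> calc(1, 0) -> 1

Answer: 1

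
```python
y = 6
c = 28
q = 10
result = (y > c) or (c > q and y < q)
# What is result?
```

Trace:
`y = 6` → y = 6
`c = 28` → c = 28
`q = 10` → q = 10
`result = (y > c) or (c > q and y < q)` → result = True
So result = True

Answer: True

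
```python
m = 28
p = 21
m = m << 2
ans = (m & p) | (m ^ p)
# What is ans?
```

Trace:
`m = 28` → m = 28
`p = 21` → p = 21
`m = m << 2` → m = 112
`ans = (m & p) | (m ^ p)` → ans = 117
So ans = 117

Answer: 117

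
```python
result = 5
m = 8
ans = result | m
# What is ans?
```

Trace:
`result = 5` → result = 5
`m = 8` → m = 8
`ans = result | m` → ans = 13
So ans = 13

Answer: 13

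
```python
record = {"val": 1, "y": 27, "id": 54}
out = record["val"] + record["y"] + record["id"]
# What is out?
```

Trace:
`record = {"val": 1, "y": 27, "id": 54}` → record = {'val': 1, 'y': 27, 'id': 54}
`out = record["val"] + record["y"] + record["id"]` → out = 82
So out = 82

Answer: 82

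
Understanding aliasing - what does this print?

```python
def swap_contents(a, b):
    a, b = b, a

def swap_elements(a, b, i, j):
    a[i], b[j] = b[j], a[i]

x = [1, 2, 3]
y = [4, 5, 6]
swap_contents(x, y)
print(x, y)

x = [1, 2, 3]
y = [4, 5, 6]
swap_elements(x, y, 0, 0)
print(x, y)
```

Key concept: parameter rebinding vs mutation.
Step by step:
`x = [1, 2, 3]` → x = [1, 2, 3]
`y = [4, 5, 6]` → y = [4, 5, 6]
`swap_contents(x, y)` → no visible change to tracked variables
`print(x, y)` → prints [1, 2, 3] [4, 5, 6]
`x = [1, 2, 3]` → x = [1, 2, 3]
`y = [4, 5, 6]` → y = [4, 5, 6]
`swap_elements(x, y, 0, 0)` → x = [4, 2, 3]; y = [1, 5, 6]
`print(x, y)` → prints [4, 2, 3] [1, 5, 6]

Answer:
[1, 2, 3] [4, 5, 6]
[4, 2, 3] [1, 5, 6]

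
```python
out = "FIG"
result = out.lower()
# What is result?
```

Trace:
`out = "FIG"` → out = 'FIG'
`result = out.lower()` → result = 'fig'
So result = 'fig'

Answer: 'fig'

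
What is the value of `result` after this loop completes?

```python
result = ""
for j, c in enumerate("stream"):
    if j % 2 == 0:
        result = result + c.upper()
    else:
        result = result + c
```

Uppercase even positions in 'stream'
`result` takes the values: "" → "S" → "St" → "StR" → "StRe" → "StReA" → "StReAm"

Answer: "StReAm"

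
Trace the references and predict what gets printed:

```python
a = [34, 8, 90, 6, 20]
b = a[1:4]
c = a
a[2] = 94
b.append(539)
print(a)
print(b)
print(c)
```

Key concept: slice vs alias.
Step by step:
`a = [34, 8, 90, 6, 20]` → a = [34, 8, 90, 6, 20]
`b = a[1:4]` → b = [8, 90, 6]
`c = a` → c = [34, 8, 90, 6, 20] (same object as a)
`a[2] = 94` → a = [34, 8, 94, 6, 20] (same object as c); c = [34, 8, 94, 6, 20] (same object as a)
`b.append(539)` → b = [8, 90, 6, 539]
`print(a)` → prints [34, 8, 94, 6, 20]
`print(b)` → prints [8, 90, 6, 539]
`print(c)` → prints [34, 8, 94, 6, 20]

Answer:
[34, 8, 94, 6, 20]
[8, 90, 6, 539]
[34, 8, 94, 6, 20]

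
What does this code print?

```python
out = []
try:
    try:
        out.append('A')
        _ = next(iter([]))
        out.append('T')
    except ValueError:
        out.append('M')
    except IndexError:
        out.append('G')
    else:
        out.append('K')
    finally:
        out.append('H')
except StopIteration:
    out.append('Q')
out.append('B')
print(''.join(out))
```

Execution trace: 'A' (try body) → 'H' (finally) → 'Q' (outer except StopIteration) → 'B' (after the try/except). Output: AHQB

Answer: AHQB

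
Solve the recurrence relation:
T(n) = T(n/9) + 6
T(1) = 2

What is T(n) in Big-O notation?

Each step divides n by 9 and adds 6. After log_9(n) steps we reach T(1)=2. So T(n) = 6·log_9(n) + 2 = O(log n).

Answer: O(log n)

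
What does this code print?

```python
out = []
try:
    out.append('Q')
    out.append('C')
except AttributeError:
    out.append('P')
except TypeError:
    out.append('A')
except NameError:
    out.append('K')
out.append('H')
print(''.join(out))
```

Execution trace: 'Q' (try body) → 'C' (try body, no exception) → 'H' (after the try/except). Output: QCH

Answer: QCH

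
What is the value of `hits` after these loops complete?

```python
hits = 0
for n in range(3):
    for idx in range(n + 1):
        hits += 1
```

Triangle: 1 + 2 + ... + 3
`hits` takes the values: 0 → 1 → 2 → 3 → 4 → 5 → 6

Answer: 6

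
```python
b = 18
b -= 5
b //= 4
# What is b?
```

Trace:
`b = 18` → b = 18
`b -= 5` → b = 13
`b //= 4` → b = 3
So b = 3

Answer: 3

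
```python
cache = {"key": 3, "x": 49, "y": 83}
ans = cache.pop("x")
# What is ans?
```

Trace:
`cache = {"key": 3, "x": 49, "y": 83}` → cache = {'key': 3, 'x': 49, 'y': 83}
`ans = cache.pop("x")` → cache = {'key': 3, 'y': 83}; ans = 49
So ans = 49

Answer: 49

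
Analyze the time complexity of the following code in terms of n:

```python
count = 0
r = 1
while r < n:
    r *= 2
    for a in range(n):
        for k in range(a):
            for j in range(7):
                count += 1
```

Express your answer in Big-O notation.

Each loop level contributes: log n × n × n × 1. Multiplying the contributions gives O(n^2 log n).

Answer: O(n^2 log n)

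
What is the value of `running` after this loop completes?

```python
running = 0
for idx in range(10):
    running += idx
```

Sum of 0 to 9 = 45
`running` takes the values: 0 → 1 → 3 → 6 → 10 → 15 → 21 → 28 → 36 → 45

Answer: 45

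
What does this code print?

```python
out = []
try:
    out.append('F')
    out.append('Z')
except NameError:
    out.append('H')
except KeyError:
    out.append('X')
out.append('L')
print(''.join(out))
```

Execution trace: 'F' (try body) → 'Z' (try body, no exception) → 'L' (after the try/except). Output: FZL

Answer: FZL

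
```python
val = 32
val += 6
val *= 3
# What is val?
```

Trace:
`val = 32` → val = 32
`val += 6` → val = 38
`val *= 3` → val = 114
So val = 114

Answer: 114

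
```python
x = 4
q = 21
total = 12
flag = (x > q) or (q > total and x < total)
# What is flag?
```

Trace:
`x = 4` → x = 4
`q = 21` → q = 21
`total = 12` → total = 12
`flag = (x > q) or (q > total and x < total)` → flag = True
So flag = True

Answer: True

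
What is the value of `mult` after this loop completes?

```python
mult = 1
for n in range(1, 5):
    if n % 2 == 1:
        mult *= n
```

Product of odd numbers 1 to 4
`mult` takes the values: 1 → 3

Answer: 3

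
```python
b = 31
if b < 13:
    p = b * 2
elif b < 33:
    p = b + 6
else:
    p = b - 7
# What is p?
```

Trace:
`b = 31` → b = 31
`if b < 13: ...` → b < 13 is False, b < 33 is True → p = 37
So p = 37

Answer: 37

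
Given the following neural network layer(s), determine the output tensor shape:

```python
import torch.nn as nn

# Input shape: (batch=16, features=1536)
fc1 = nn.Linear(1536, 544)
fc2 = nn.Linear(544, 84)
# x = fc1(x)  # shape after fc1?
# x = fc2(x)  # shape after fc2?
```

Input: (16, 1536) -> after fc1: (16, 544) -> Output: (16, 84)

Answer: (16, 84)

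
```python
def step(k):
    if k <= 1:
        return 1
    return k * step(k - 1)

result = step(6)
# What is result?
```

step(6) = 6 * 5 * 4 * 3 * 2 * 1 = 720

Answer: 720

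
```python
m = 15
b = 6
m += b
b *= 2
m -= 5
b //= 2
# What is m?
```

Trace:
`m = 15` → m = 15
`b = 6` → b = 6
`m += b` → m = 21
`b *= 2` → b = 12
`m -= 5` → m = 16
`b //= 2` → b = 6
So m = 16

Answer: 16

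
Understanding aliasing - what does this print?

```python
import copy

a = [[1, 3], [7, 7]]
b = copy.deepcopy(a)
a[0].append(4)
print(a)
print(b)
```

Key concept: deep copy is fully independent.
Step by step:
`a = [[1, 3], [7, 7]]` → a = [[1, 3], [7, 7]]
`b = copy.deepcopy(a)` → b = [[1, 3], [7, 7]]
`a[0].append(4)` → a = [[1, 3, 4], [7, 7]]
`print(a)` → prints [[1, 3, 4], [7, 7]]
`print(b)` → prints [[1, 3], [7, 7]]

Answer:
[[1, 3, 4], [7, 7]]
[[1, 3], [7, 7]]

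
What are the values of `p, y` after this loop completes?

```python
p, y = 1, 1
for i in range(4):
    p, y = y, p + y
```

Fibonacci: after 4 iterations
`p, y` takes the values: (1, 1) → (1, 2) → (2, 3) → (3, 5) → (5, 8)

Answer: 5, 8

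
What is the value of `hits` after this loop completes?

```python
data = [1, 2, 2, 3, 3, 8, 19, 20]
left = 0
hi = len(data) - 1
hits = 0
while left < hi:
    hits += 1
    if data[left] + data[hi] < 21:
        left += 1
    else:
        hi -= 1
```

Steps to find pair summing to 21
`hits` takes the values: 0 → 1 → 2 → 3 → 4 → 5 → 6 → 7

Answer: 7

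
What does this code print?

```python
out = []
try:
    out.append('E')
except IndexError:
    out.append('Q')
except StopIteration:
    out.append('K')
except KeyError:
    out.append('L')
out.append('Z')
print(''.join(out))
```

Execution trace: 'E' (try body, no exception) → 'Z' (after the try/except). Output: EZ

Answer: EZ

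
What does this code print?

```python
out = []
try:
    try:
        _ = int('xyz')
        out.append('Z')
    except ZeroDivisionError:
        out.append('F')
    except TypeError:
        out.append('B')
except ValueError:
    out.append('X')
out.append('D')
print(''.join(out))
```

Execution trace: 'X' (outer except ValueError) → 'D' (after the try/except). Output: XD

Answer: XD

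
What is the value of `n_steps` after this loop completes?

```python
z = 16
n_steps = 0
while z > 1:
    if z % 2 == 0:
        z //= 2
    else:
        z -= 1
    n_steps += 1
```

Steps to reduce 16 to 1
`n_steps` takes the values: 0 → 1 → 2 → 3 → 4

Answer: 4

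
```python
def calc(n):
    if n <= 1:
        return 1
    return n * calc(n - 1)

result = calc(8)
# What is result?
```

calc(8) = 8 * 7 * 6 * 5 * 4 * 3 * 2 * 1 = 40320

Answer: 40320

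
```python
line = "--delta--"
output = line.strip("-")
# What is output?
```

Trace:
`line = "--delta--"` → line = '--delta--'
`output = line.strip("-")` → output = 'delta'
So output = 'delta'

Answer: 'delta'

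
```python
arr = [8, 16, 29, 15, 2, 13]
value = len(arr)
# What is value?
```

Trace:
`arr = [8, 16, 29, 15, 2, 13]` → arr = [8, 16, 29, 15, 2, 13]
`value = len(arr)` → value = 6
So value = 6

Answer: 6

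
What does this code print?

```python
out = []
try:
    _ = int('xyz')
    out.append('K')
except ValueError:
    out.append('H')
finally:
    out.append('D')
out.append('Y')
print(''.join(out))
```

Execution trace: 'H' (except ValueError) → 'D' (finally) → 'Y' (after the try/except). Output: HDY

Answer: HDY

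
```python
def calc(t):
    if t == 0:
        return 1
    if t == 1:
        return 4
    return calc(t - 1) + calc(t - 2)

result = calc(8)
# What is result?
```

Build up from base cases: calc(0)=1, calc(1)=4, calc(2)=5, calc(3)=9, calc(4)=14, calc(5)=23, calc(6)=37, ..., calc(8)=97

Answer: 97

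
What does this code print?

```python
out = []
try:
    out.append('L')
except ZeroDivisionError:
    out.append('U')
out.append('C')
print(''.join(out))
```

Execution trace: 'L' (try body, no exception) → 'C' (after the try/except). Output: LC

Answer: LC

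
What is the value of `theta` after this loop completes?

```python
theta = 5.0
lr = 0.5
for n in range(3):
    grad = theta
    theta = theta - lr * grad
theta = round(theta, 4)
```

Gradient descent: w = 5.0 * (1 - 0.5)^3
`theta` takes the values: 5.0 → 2.5 → 1.25 → 0.625

Answer: 0.625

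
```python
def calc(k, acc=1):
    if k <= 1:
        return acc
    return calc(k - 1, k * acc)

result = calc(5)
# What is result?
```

Accumulator trace (n, acc): (5, 1) -> (4, 5) -> (3, 20) -> (2, 60) -> (1, 120) -> return 120

Answer: 120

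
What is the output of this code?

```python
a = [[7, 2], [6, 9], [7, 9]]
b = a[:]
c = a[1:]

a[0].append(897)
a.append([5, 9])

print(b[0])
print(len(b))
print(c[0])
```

Key concept: slice with nested mutation.
Step by step:
`a = [[7, 2], [6, 9], [7, 9]]` → a = [[7, 2], [6, 9], [7, 9]]
`b = a[:]` → b = [[7, 2], [6, 9], [7, 9]]
`c = a[1:]` → c = [[6, 9], [7, 9]]
`a[0].append(897)` → a = [[7, 2, 897], [6, 9], [7, 9]]; b = [[7, 2, 897], [6, 9], [7, 9]]
`a.append([5, 9])` → a = [[7, 2, 897], [6, 9], [7, 9], [5, 9]]
`print(b[0])` → prints [7, 2, 897]
`print(len(b))` → prints 3
`print(c[0])` → prints [6, 9]

Answer:
[7, 2, 897]
3
[6, 9]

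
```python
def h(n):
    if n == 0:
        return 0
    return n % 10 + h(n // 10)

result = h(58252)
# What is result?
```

Sum of digits of 58252: 2 + 5 + 2 + 8 + 5 = 22

Answer: 22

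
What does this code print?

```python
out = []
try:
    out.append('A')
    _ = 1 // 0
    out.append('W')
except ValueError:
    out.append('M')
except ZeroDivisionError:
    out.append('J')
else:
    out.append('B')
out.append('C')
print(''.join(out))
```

Execution trace: 'A' (try body) → 'J' (except ZeroDivisionError) → 'C' (after the try/except). Output: AJC

Answer: AJC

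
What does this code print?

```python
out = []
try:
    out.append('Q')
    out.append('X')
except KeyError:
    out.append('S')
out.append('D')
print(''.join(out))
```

Execution trace: 'Q' (try body) → 'X' (try body, no exception) → 'D' (after the try/except). Output: QXD

Answer: QXD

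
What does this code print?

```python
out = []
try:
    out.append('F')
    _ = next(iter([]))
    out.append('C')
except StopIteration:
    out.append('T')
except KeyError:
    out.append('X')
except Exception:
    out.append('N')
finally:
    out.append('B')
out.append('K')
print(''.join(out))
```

Execution trace: 'F' (try body) → 'T' (except StopIteration) → 'B' (finally) → 'K' (after the try/except). Output: FTBK

Answer: FTBK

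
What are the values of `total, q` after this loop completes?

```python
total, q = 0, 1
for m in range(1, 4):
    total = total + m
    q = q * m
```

Sum and factorial of 1 to 3
`total, q` takes the values: (0, 1) → (1, 1) → (3, 1) → (3, 2) → (6, 2) → (6, 6)

Answer: 6, 6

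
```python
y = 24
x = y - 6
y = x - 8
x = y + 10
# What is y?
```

Trace:
`y = 24` → y = 24
`x = y - 6` → x = 18
`y = x - 8` → y = 10
`x = y + 10` → x = 20
So y = 10

Answer: 10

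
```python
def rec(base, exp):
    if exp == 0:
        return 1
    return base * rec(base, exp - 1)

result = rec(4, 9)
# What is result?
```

rec(4, 9) = 4 * 4 * 4 * 4 * 4 * 4 * 4 * 4 * 4 = 262144

Answer: 262144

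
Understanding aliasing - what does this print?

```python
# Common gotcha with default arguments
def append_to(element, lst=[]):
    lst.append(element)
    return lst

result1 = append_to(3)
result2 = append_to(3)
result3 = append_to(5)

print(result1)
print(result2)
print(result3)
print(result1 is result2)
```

Key concept: mutable default argument gotcha.
Step by step:
`result1 = append_to(3)` → result1 = [3]
`result2 = append_to(3)` → result1 = [3, 3] (same object as result2); result2 = [3, 3] (same object as result1)
`result3 = append_to(5)` → result1 = [3, 3, 5] (same object as result2, result3); result2 = [3, 3, 5] (same object as result1, result3); result3 = [3, 3, 5] (same object as result1, result2)
`print(result1)` → prints [3, 3, 5]
`print(result2)` → prints [3, 3, 5]
`print(result3)` → prints [3, 3, 5]
`print(result1 is result2)` → prints True

Answer:
[3, 3, 5]
[3, 3, 5]
[3, 3, 5]
True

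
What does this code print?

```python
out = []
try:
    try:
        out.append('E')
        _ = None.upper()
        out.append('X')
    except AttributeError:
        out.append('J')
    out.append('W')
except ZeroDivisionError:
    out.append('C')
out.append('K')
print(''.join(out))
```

Execution trace: 'E' (inner try body) → 'J' (inner except AttributeError) → 'W' (try body, no exception) → 'K' (after the try/except). Output: EJWK

Answer: EJWK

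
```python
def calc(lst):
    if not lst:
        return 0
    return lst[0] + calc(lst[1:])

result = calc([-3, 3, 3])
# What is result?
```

(-3) + 3 + 3 + 0 = 3

Answer: 3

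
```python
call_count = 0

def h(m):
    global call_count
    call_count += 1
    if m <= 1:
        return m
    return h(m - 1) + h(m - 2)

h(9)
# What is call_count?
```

Calls(m) = 1 + Calls(m-1) + Calls(m-2); Calls(0)=Calls(1)=1. For m=9 this gives 109.

Answer: 109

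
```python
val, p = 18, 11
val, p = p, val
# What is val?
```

Trace:
`val, p = 18, 11` → val = 18; p = 11
`val, p = p, val` → val = 11; p = 18
So val = 11

Answer: 11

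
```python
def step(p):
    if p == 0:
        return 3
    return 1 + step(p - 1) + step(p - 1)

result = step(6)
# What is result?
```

step(p) = 1 + 2·step(p-1), step(0)=3. Closed form: (3+1)·2^6 - 1 = 255.

Answer: 255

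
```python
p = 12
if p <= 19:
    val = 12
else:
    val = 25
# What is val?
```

Trace:
`p = 12` → p = 12
`if p <= 19: ...` → p <= 19 is True → val = 12
So val = 12

Answer: 12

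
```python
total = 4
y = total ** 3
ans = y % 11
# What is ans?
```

Trace:
`total = 4` → total = 4
`y = total ** 3` → y = 64
`ans = y % 11` → ans = 9
So ans = 9

Answer: 9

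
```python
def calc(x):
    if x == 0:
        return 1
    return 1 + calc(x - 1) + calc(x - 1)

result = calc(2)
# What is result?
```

calc(x) = 1 + 2·calc(x-1), calc(0)=1. Closed form: (1+1)·2^2 - 1 = 7.

Answer: 7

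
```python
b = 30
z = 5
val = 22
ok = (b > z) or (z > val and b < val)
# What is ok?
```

Trace:
`b = 30` → b = 30
`z = 5` → z = 5
`val = 22` → val = 22
`ok = (b > z) or (z > val and b < val)` → ok = True
So ok = True

Answer: True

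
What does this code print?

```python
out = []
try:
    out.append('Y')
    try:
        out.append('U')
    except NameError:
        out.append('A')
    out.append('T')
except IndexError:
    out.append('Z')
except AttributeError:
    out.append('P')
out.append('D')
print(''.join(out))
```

Execution trace: 'Y' (try body) → 'U' (inner try body, no exception) → 'T' (try body, no exception) → 'D' (after the try/except). Output: YUTD

Answer: YUTD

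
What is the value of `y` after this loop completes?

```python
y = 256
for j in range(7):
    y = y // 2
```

Halve 7 times: 256 // 2^7 = 2
`y` takes the values: 256 → 128 → 64 → 32 → 16 → 8 → 4 → 2

Answer: 2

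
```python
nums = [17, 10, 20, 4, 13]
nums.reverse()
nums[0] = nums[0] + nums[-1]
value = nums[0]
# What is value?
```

Trace:
`nums = [17, 10, 20, 4, 13]` → nums = [17, 10, 20, 4, 13]
`nums.reverse()` → nums = [13, 4, 20, 10, 17]
`nums[0] = nums[0] + nums[-1]` → nums = [30, 4, 20, 10, 17]
`value = nums[0]` → value = 30
So value = 30

Answer: 30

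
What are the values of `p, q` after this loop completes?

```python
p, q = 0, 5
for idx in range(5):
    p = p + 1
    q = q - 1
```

p goes 0→5, q goes 5→0
`p, q` takes the values: (0, 5) → (1, 5) → (1, 4) → (2, 4) → (2, 3) → (3, 3) → (3, 2) → (4, 2) → (4, 1) → (5, 1) → (5, 0)

Answer: 5, 0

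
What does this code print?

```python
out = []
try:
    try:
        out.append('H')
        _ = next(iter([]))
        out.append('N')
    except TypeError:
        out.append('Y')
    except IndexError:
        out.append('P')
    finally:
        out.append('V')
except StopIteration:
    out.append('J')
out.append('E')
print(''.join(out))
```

Execution trace: 'H' (try body) → 'V' (finally) → 'J' (outer except StopIteration) → 'E' (after the try/except). Output: HVJE

Answer: HVJE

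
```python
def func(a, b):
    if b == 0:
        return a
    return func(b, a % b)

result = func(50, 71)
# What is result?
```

func(50, 71) -> func(71, 50) -> func(50, 21) -> func(21, 8) -> func(8, 5) -> func(5, 3) -> func(3, 2) -> func(2, 1) -> func(1, 0) -> 1

Answer: 1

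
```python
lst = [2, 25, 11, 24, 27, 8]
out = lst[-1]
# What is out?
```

Trace:
`lst = [2, 25, 11, 24, 27, 8]` → lst = [2, 25, 11, 24, 27, 8]
`out = lst[-1]` → out = 8
So out = 8

Answer: 8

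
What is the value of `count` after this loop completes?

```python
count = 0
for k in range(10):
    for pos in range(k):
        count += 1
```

Triangle number: 0+1+2+...+9
`count` takes the values: 0 → 1 → 2 → 3 → 4 → 5 → 6 → 7 → 8 → 9 → 10 → 11 → 12 → 13 → 14 → 15 → 16 → 17 → 18 → 19 → 20 → 21 → 22 → 23 → 24 → 25 → 26 → 27 → 28 → 29 → … → 41 → 42 → 43 → 44 → 45

Answer: 45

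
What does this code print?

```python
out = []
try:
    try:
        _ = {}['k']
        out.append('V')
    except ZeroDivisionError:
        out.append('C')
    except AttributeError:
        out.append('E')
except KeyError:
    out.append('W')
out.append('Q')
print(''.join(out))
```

Execution trace: 'W' (outer except KeyError) → 'Q' (after the try/except). Output: WQ

Answer: WQ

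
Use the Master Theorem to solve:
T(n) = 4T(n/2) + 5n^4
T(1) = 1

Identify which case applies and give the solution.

a=4, b=2, f(n)=5n^4. log_2(4) = 2. Since c=4 > 2 and the regularity condition holds (4(n/2)^4 = (4/2^4)n^4 with 4/2^4 < 1), Case 3 applies: T(n) = Θ(f(n)) = O(n^4).

Answer: O(n^4) - Case 3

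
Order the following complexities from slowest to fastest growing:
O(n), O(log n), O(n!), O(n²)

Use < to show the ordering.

Ordered by growth rate: O(log n) < O(n) < O(n²) < O(n!)

Answer: O(log n) < O(n) < O(n²) < O(n!)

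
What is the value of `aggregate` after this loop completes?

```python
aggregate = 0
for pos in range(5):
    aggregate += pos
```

Sum of 0 to 4 = 10
`aggregate` takes the values: 0 → 1 → 3 → 6 → 10

Answer: 10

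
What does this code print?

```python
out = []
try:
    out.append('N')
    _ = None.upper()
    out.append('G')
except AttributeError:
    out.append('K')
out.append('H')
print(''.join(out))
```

Execution trace: 'N' (try body) → 'K' (except AttributeError) → 'H' (after the try/except). Output: NKH

Answer: NKH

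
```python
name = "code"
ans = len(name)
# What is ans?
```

Trace:
`name = "code"` → name = 'code'
`ans = len(name)` → ans = 4
So ans = 4

Answer: 4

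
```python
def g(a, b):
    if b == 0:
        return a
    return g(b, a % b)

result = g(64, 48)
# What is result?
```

g(64, 48) -> g(48, 16) -> g(16, 0) -> 16

Answer: 16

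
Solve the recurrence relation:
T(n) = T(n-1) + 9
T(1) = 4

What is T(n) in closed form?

Unrolling: T(n) = T(1) + 9·(n-1) = 4 + 9(n-1) = 9n - 5.

Answer: T(n) = 9n - 5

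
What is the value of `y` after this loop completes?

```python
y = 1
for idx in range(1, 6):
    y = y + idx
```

Start at 1, add 1 through 5
`y` takes the values: 1 → 2 → 4 → 7 → 11 → 16

Answer: 16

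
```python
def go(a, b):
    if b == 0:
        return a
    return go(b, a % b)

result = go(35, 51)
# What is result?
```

go(35, 51) -> go(51, 35) -> go(35, 16) -> go(16, 3) -> go(3, 1) -> go(1, 0) -> 1

Answer: 1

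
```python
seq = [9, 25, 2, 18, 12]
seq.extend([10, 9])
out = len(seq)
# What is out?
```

Trace:
`seq = [9, 25, 2, 18, 12]` → seq = [9, 25, 2, 18, 12]
`seq.extend([10, 9])` → seq = [9, 25, 2, 18, 12, 10, 9]
`out = len(seq)` → out = 7
So out = 7

Answer: 7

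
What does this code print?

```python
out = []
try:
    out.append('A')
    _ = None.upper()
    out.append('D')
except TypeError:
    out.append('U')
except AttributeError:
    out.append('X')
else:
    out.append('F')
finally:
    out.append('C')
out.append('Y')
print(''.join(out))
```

Execution trace: 'A' (try body) → 'X' (except AttributeError) → 'C' (finally) → 'Y' (after the try/except). Output: AXCY

Answer: AXCY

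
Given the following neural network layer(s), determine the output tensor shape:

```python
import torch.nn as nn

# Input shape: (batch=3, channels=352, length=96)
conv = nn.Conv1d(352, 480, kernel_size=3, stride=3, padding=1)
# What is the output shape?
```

Input: (3, 352, 96) -> Output: (3, 480, 32)

Answer: (3, 480, 32)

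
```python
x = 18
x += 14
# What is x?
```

Trace:
`x = 18` → x = 18
`x += 14` → x = 32
So x = 32

Answer: 32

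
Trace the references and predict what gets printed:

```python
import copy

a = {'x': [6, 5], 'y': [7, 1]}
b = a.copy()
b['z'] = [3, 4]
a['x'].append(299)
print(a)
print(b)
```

Key concept: shallow copy of dict with mutable values.
Step by step:
`a = {'x': [6, 5], 'y': [7, 1]}` → a = {'x': [6, 5], 'y': [7, 1]}
`b = a.copy()` → b = {'x': [6, 5], 'y': [7, 1]}
`b['z'] = [3, 4]` → b = {'x': [6, 5], 'y': [7, 1], 'z': [3, 4]}
`a['x'].append(299)` → a = {'x': [6, 5, 299], 'y': [7, 1]}; b = {'x': [6, 5, 299], 'y': [7, 1], 'z': [3, 4]}
`print(a)` → prints {'x': [6, 5, 299], 'y': [7, 1]}
`print(b)` → prints {'x': [6, 5, 299], 'y': [7, 1], 'z': [3, 4]}

Answer:
{'x': [6, 5, 299], 'y': [7, 1]}
{'x': [6, 5, 299], 'y': [7, 1], 'z': [3, 4]}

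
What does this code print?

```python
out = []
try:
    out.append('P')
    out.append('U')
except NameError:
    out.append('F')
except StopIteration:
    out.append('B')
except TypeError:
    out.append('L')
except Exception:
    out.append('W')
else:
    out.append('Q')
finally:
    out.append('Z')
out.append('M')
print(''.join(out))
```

Execution trace: 'P' (try body) → 'U' (try body, no exception) → 'Q' (else) → 'Z' (finally) → 'M' (after the try/except). Output: PUQZM

Answer: PUQZM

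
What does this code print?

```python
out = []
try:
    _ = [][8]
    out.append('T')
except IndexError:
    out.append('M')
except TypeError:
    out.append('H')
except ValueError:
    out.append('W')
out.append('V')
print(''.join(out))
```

Execution trace: 'M' (except IndexError) → 'V' (after the try/except). Output: MV

Answer: MV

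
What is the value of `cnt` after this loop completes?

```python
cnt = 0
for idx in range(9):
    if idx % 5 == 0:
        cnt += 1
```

Count numbers divisible by 5 in range(9)
`cnt` takes the values: 0 → 1 → 2

Answer: 2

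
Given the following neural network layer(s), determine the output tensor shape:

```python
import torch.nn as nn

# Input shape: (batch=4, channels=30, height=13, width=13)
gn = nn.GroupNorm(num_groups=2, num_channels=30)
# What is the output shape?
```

Input: (4, 30, 13, 13) -> Output: (4, 30, 13, 13)

Answer: (4, 30, 13, 13)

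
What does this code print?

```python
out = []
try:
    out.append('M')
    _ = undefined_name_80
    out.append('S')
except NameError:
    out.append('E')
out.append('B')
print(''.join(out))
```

Execution trace: 'M' (try body) → 'E' (except NameError) → 'B' (after the try/except). Output: MEB

Answer: MEB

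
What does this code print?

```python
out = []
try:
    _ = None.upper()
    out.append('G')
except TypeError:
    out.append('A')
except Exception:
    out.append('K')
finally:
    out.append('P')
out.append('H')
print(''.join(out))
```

Execution trace: 'K' (except Exception) → 'P' (finally) → 'H' (after the try/except). Output: KPH

Answer: KPH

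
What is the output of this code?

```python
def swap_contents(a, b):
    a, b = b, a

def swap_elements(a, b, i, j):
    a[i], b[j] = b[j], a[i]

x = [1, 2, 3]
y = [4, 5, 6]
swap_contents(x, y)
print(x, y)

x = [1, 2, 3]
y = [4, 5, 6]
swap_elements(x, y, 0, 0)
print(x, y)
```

Key concept: parameter rebinding vs mutation.
Step by step:
`x = [1, 2, 3]` → x = [1, 2, 3]
`y = [4, 5, 6]` → y = [4, 5, 6]
`swap_contents(x, y)` → no visible change to tracked variables
`print(x, y)` → prints [1, 2, 3] [4, 5, 6]
`x = [1, 2, 3]` → x = [1, 2, 3]
`y = [4, 5, 6]` → y = [4, 5, 6]
`swap_elements(x, y, 0, 0)` → x = [4, 2, 3]; y = [1, 5, 6]
`print(x, y)` → prints [4, 2, 3] [1, 5, 6]

Answer:
[1, 2, 3] [4, 5, 6]
[4, 2, 3] [1, 5, 6]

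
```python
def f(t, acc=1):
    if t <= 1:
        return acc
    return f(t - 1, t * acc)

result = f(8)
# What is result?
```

Accumulator trace (n, acc): (8, 1) -> (7, 8) -> (6, 56) -> (5, 336) -> (4, 1680) -> (3, 6720) -> (2, 20160) -> (1, 40320) -> return 40320

Answer: 40320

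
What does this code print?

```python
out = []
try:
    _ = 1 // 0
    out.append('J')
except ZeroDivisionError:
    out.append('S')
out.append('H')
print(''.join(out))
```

Execution trace: 'S' (except ZeroDivisionError) → 'H' (after the try/except). Output: SH

Answer: SH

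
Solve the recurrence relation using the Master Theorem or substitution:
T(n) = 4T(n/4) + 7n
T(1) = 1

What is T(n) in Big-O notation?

By Master Theorem: a=4, b=4, f(n)=7n. Since log_4(4) = 1 and f(n) = Θ(n^1), Case 2 applies. T(n) = O(n log n).

Answer: O(n log n)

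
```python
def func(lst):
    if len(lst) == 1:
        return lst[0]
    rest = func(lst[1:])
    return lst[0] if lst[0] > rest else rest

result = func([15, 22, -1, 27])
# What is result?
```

Recursive max over [15, 22, -1, 27] = 27

Answer: 27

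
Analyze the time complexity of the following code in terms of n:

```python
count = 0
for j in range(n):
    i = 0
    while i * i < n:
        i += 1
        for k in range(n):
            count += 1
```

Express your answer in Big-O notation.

Each loop level contributes: n × √n × n. Multiplying the contributions gives O(n^2√n).

Answer: O(n^2√n)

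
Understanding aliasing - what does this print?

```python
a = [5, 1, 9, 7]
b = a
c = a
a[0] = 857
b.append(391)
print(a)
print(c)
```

Key concept: multiple aliases.
Step by step:
`a = [5, 1, 9, 7]` → a = [5, 1, 9, 7]
`b = a` → b = [5, 1, 9, 7] (same object as a)
`c = a` → c = [5, 1, 9, 7] (same object as a, b)
`a[0] = 857` → a = [857, 1, 9, 7] (same object as b, c); b = [857, 1, 9, 7] (same object as a, c); c = [857, 1, 9, 7] (same object as a, b)
`b.append(391)` → a = [857, 1, 9, 7, 391] (same object as b, c); b = [857, 1, 9, 7, 391] (same object as a, c); c = [857, 1, 9, 7, 391] (same object as a, b)
`print(a)` → prints [857, 1, 9, 7, 391]
`print(c)` → prints [857, 1, 9, 7, 391]

Answer:
[857, 1, 9, 7, 391]
[857, 1, 9, 7, 391]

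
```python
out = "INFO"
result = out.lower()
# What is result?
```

Trace:
`out = "INFO"` → out = 'INFO'
`result = out.lower()` → result = 'info'
So result = 'info'

Answer: 'info'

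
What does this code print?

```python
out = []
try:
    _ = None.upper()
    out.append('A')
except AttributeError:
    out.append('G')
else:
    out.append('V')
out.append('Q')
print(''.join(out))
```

Execution trace: 'G' (except AttributeError) → 'Q' (after the try/except). Output: GQ

Answer: GQ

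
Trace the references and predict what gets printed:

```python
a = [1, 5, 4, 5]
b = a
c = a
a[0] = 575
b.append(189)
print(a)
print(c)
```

Key concept: multiple aliases.
Step by step:
`a = [1, 5, 4, 5]` → a = [1, 5, 4, 5]
`b = a` → b = [1, 5, 4, 5] (same object as a)
`c = a` → c = [1, 5, 4, 5] (same object as a, b)
`a[0] = 575` → a = [575, 5, 4, 5] (same object as b, c); b = [575, 5, 4, 5] (same object as a, c); c = [575, 5, 4, 5] (same object as a, b)
`b.append(189)` → a = [575, 5, 4, 5, 189] (same object as b, c); b = [575, 5, 4, 5, 189] (same object as a, c); c = [575, 5, 4, 5, 189] (same object as a, b)
`print(a)` → prints [575, 5, 4, 5, 189]
`print(c)` → prints [575, 5, 4, 5, 189]

Answer:
[575, 5, 4, 5, 189]
[575, 5, 4, 5, 189]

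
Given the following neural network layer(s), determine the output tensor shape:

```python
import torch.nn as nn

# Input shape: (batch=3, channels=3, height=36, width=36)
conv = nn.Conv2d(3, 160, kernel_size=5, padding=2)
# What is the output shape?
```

Input: (3, 3, 36, 36) -> Output: (3, 160, 36, 36)

Answer: (3, 160, 36, 36)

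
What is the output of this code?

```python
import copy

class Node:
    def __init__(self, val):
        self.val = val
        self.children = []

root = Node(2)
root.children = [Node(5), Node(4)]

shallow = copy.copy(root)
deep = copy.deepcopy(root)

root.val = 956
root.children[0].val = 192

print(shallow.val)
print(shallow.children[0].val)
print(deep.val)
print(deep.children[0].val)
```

Key concept: deep copy with custom objects.
Step by step:
`root = Node(2)` → root = Node(val=2, children=[])
`root.children = [Node(5), Node(4)]` → root = Node(val=2, children=[Node(val=5, children=[]), Node(val=4, children=[])])
`shallow = copy.copy(root)` → shallow = Node(val=2, children=[Node(val=5, children=[]), Node(val=4, children=[])])
`deep = copy.deepcopy(root)` → deep = Node(val=2, children=[Node(val=5, children=[]), Node(val=4, children=[])])
`root.val = 956` → root = Node(val=956, children=[Node(val=5, children=[]), Node(val=4, children=[])])
`root.children[0].val = 192` → root = Node(val=956, children=[Node(val=192, children=[]), Node(val=4, children=[])]); shallow = Node(val=2, children=[Node(val=192, children=[]), Node(val=4, children=[])])
`print(shallow.val)` → prints 2
`print(shallow.children[0].val)` → prints 192
`print(deep.val)` → prints 2
`print(deep.children[0].val)` → prints 5

Answer:
2
192
2
5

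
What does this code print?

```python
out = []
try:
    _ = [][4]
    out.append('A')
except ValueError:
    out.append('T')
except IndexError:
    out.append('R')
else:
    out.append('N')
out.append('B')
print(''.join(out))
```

Execution trace: 'R' (except IndexError) → 'B' (after the try/except). Output: RB

Answer: RB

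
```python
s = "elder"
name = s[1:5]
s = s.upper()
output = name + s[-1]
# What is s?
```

Trace:
`s = "elder"` → s = 'elder'
`name = s[1:5]` → name = 'lder'
`s = s.upper()` → s = 'ELDER'
`output = name + s[-1]` → output = 'lderR'
So s = 'ELDER'

Answer: 'ELDER'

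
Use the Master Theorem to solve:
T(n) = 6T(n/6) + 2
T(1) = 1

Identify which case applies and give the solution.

a=6, b=6, f(n)=2. log_6(6) = 1. Since c=0 < 1, Case 1 applies: T(n) = Θ(n^log_b(a)) = O(n).

Answer: O(n) - Case 1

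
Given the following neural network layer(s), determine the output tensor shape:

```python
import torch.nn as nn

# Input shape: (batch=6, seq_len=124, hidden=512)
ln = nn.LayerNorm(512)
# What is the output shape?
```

Input: (6, 124, 512) -> Output: (6, 124, 512)

Answer: (6, 124, 512)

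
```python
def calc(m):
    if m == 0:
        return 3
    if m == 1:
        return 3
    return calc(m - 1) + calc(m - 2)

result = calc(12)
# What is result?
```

Build up from base cases: calc(0)=3, calc(1)=3, calc(2)=6, calc(3)=9, calc(4)=15, calc(5)=24, calc(6)=39, ..., calc(12)=699

Answer: 699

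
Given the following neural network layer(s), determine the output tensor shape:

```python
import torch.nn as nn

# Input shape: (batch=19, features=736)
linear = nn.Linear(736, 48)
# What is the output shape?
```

Input: (19, 736) -> Output: (19, 48)

Answer: (19, 48)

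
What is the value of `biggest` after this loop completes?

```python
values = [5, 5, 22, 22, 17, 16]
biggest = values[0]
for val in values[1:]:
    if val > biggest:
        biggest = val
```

Maximum of [5, 5, 22, 22, 17, 16]
`biggest` takes the values: 5 → 22

Answer: 22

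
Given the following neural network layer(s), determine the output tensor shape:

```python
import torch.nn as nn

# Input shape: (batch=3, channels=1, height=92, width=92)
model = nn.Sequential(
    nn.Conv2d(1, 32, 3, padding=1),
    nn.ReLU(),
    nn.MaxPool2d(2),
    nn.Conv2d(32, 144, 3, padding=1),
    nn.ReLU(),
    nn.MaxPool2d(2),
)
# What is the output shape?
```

Input: (3, 1, 92, 92) -> after first Conv2d: (3, 32, 92, 92) -> after first MaxPool2d: (3, 32, 46, 46) -> after second Conv2d: (3, 144, 46, 46) -> Output: (3, 144, 23, 23)

Answer: (3, 144, 23, 23)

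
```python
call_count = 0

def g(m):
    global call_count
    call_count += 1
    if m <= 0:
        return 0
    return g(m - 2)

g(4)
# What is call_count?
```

Linear recursion stepping by 2: 3 calls from m=4 down to ≤0.

Answer: 3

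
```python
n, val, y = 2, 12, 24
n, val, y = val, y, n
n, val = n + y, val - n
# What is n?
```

Trace:
`n, val, y = 2, 12, 24` → n = 2; val = 12; y = 24
`n, val, y = val, y, n` → n = 12; val = 24; y = 2
`n, val = n + y, val - n` → n = 14; val = 12
So n = 14

Answer: 14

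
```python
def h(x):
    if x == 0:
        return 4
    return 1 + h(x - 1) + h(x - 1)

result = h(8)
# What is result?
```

h(x) = 1 + 2·h(x-1), h(0)=4. Closed form: (4+1)·2^8 - 1 = 1279.

Answer: 1279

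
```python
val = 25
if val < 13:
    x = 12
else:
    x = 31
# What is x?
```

Trace:
`val = 25` → val = 25
`if val < 13: ...` → val < 13 is False, take else branch → x = 31
So x = 31

Answer: 31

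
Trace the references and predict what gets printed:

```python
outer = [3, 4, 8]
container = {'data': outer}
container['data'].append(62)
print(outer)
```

Key concept: dict holds reference to list.
Step by step:
`outer = [3, 4, 8]` → outer = [3, 4, 8]
`container = {'data': outer}` → container = {'data': [3, 4, 8]}
`container['data'].append(62)` → outer = [3, 4, 8, 62]; container = {'data': [3, 4, 8, 62]}
`print(outer)` → prints [3, 4, 8, 62]

Answer: [3, 4, 8, 62]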